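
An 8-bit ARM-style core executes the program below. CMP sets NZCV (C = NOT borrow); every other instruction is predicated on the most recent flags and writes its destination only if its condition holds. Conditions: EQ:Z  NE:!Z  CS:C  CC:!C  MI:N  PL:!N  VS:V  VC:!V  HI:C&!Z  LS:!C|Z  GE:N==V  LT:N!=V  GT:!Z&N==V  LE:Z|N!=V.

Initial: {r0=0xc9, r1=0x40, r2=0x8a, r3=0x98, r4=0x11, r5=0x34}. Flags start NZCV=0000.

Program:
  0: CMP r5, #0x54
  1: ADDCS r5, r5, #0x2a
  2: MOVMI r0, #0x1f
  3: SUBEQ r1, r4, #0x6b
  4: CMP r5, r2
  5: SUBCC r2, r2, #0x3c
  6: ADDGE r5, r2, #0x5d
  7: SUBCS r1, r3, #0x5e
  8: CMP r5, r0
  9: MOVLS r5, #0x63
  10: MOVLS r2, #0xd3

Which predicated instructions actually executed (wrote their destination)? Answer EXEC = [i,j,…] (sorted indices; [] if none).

0: ✓ CMP  NZCV=1000
1: · ADDCS
2: ✓ MOVMI  r0←0x1f
3: · SUBEQ
4: ✓ CMP  NZCV=1001
5: ✓ SUBCC  r2←0x4e
6: ✓ ADDGE  r5←0xab
7: · SUBCS
8: ✓ CMP  NZCV=1010
9: · MOVLS
10: · MOVLS

EXEC = [2,5,6]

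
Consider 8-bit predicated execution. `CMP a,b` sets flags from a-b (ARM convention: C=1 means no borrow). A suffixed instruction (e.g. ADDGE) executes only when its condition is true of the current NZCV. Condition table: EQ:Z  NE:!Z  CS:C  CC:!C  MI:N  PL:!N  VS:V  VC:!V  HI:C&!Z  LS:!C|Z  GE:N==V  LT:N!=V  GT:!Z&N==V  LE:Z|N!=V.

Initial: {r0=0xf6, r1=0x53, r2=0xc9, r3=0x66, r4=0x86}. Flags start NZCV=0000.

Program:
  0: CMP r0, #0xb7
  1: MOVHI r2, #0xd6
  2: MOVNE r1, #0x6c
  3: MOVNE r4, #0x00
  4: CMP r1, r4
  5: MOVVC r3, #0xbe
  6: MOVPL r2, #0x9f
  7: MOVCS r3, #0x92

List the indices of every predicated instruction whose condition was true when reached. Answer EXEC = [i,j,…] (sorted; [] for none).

0: ✓ CMP  NZCV=0010
1: ✓ MOVHI  r2←0xd6
2: ✓ MOVNE  r1←0x6c
3: ✓ MOVNE  r4←0x00
4: ✓ CMP  NZCV=0010
5: ✓ MOVVC  r3←0xbe
6: ✓ MOVPL  r2←0x9f
7: ✓ MOVCS  r3←0x92

EXEC = [1,2,3,5,6,7]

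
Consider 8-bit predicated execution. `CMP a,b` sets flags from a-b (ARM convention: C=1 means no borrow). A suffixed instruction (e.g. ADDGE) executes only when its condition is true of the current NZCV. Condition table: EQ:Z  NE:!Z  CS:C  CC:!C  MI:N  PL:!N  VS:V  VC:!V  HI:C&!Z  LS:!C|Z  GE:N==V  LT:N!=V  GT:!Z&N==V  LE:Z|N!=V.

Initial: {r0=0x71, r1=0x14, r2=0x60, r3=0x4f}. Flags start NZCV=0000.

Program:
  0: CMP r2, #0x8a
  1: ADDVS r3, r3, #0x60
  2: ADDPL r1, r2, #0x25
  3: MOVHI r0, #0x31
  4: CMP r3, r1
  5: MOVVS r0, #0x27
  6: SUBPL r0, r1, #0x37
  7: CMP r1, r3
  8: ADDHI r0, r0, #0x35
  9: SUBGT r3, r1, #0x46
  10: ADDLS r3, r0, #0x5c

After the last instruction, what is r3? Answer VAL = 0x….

VAL = 0xcd

0: ✓ CMP  NZCV=1001
1: ✓ ADDVS  r3←0xaf
2: · ADDPL
3: · MOVHI
4: ✓ CMP  NZCV=1010
5: · MOVVS
6: · SUBPL
7: ✓ CMP  NZCV=0000
8: · ADDHI
9: ✓ SUBGT  r3←0xce
10: ✓ ADDLS  r3←0xcd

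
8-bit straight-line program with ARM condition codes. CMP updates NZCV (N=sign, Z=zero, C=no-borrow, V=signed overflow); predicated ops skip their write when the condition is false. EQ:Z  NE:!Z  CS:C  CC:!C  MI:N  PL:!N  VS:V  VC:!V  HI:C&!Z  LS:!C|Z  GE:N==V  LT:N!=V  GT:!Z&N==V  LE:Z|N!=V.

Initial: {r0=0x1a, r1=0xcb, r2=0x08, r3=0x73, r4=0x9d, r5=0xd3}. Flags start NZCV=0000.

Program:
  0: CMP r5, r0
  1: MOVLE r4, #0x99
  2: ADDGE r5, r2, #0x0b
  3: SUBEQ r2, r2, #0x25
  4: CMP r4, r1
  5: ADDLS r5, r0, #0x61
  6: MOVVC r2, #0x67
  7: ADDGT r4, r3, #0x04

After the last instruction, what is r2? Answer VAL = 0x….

VAL = 0x67

[0] flags=1010 → (cmp)
[1] flags=1010 LE?T → r4=0x99
[2] flags=1010 GE?F → skip
[3] flags=1010 EQ?F → skip
[4] flags=1000 → (cmp)
[5] flags=1000 LS?T → r5=0x7b
[6] flags=1000 VC?T → r2=0x67
[7] flags=1000 GT?F → skip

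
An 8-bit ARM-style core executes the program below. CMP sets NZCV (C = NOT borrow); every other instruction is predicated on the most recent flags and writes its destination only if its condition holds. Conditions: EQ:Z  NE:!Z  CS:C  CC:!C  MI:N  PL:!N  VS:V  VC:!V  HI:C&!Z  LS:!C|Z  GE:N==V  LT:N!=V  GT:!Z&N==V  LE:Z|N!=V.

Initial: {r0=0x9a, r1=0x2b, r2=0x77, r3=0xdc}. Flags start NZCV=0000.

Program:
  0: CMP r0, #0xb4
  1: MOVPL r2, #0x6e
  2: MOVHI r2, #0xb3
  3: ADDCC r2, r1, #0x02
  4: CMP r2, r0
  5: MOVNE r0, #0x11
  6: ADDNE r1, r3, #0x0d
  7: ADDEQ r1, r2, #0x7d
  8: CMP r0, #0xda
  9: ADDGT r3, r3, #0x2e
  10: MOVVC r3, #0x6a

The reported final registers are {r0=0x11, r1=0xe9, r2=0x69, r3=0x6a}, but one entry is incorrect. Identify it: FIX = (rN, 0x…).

FIX = (r2, 0x2d)

[0] flags=1000 → (cmp)
[1] flags=1000 PL?F → skip
[2] flags=1000 HI?F → skip
[3] flags=1000 CC?T → r2=0x2d
[4] flags=1001 → (cmp)
[5] flags=1001 NE?T → r0=0x11
[6] flags=1001 NE?T → r1=0xe9
[7] flags=1001 EQ?F → skip
[8] flags=0000 → (cmp)
[9] flags=0000 GT?T → r3=0x0a
[10] flags=0000 VC?T → r3=0x6a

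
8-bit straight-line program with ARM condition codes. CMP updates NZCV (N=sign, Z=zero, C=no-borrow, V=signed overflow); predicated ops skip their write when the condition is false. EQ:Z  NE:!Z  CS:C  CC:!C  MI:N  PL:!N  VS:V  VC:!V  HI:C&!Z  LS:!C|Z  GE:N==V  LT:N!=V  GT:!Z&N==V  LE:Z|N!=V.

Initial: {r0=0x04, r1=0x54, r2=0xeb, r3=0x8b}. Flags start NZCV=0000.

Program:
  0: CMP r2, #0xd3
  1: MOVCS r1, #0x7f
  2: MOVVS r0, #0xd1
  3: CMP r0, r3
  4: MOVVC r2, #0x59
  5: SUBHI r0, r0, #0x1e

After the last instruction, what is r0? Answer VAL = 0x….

0: ✓ CMP  NZCV=0010
1: ✓ MOVCS  r1←0x7f
2: · MOVVS
3: ✓ CMP  NZCV=0000
4: ✓ MOVVC  r2←0x59
5: · SUBHI

VAL = 0x04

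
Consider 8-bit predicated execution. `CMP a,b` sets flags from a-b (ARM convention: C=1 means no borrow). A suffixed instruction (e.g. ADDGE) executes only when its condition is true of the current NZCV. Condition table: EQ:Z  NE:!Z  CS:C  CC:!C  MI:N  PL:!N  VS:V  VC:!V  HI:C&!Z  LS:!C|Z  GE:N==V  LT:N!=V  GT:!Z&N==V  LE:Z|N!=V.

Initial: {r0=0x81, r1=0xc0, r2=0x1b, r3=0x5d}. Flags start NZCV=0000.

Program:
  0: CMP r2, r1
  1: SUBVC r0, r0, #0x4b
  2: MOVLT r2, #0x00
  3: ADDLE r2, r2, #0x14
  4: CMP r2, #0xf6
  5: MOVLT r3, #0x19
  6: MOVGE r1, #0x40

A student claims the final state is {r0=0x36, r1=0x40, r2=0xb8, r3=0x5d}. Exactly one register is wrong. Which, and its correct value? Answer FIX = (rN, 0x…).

[0] flags=0000 → (cmp)
[1] flags=0000 VC?T → r0=0x36
[2] flags=0000 LT?F → skip
[3] flags=0000 LE?F → skip
[4] flags=0000 → (cmp)
[5] flags=0000 LT?F → skip
[6] flags=0000 GE?T → r1=0x40

FIX = (r2, 0x1b)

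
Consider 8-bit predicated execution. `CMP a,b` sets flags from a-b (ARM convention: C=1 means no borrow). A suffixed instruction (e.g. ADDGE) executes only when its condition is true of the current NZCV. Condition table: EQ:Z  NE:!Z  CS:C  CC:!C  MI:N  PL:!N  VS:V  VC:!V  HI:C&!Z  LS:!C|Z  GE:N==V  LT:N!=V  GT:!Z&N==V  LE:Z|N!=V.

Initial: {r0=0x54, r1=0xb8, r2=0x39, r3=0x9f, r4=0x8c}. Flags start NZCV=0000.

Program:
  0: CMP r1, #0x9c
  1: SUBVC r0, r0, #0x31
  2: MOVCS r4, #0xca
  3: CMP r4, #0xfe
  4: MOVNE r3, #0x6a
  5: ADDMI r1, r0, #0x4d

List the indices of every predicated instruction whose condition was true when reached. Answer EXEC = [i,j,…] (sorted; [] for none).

0: ✓ CMP  NZCV=0010
1: ✓ SUBVC  r0←0x23
2: ✓ MOVCS  r4←0xca
3: ✓ CMP  NZCV=1000
4: ✓ MOVNE  r3←0x6a
5: ✓ ADDMI  r1←0x70

EXEC = [1,2,4,5]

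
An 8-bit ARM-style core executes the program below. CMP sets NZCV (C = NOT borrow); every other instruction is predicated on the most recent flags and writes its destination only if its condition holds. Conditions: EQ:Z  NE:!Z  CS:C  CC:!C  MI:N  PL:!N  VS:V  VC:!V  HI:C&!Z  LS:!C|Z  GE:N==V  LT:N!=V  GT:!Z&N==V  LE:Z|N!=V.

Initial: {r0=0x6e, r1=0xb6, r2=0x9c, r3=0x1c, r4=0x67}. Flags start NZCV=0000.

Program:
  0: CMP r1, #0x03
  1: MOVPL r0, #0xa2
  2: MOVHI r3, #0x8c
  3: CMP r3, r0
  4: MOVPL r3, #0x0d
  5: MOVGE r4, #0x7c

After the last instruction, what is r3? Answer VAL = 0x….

[0] flags=1010 → (cmp)
[1] flags=1010 PL?F → skip
[2] flags=1010 HI?T → r3=0x8c
[3] flags=0011 → (cmp)
[4] flags=0011 PL?T → r3=0x0d
[5] flags=0011 GE?F → skip

VAL = 0x0d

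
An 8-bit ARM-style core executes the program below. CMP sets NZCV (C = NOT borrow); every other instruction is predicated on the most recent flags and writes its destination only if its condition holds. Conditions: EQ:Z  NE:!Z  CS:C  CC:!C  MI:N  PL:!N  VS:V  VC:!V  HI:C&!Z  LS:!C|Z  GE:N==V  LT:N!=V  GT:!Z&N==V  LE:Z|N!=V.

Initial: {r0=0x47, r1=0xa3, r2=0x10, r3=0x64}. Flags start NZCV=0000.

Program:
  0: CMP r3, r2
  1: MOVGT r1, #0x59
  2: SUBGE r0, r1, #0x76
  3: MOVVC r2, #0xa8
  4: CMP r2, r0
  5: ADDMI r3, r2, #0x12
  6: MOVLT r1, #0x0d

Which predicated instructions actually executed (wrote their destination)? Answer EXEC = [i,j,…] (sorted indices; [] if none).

EXEC = [1,2,3,5,6]

0: ✓ CMP  NZCV=0010
1: ✓ MOVGT  r1←0x59
2: ✓ SUBGE  r0←0xe3
3: ✓ MOVVC  r2←0xa8
4: ✓ CMP  NZCV=1000
5: ✓ ADDMI  r3←0xba
6: ✓ MOVLT  r1←0x0d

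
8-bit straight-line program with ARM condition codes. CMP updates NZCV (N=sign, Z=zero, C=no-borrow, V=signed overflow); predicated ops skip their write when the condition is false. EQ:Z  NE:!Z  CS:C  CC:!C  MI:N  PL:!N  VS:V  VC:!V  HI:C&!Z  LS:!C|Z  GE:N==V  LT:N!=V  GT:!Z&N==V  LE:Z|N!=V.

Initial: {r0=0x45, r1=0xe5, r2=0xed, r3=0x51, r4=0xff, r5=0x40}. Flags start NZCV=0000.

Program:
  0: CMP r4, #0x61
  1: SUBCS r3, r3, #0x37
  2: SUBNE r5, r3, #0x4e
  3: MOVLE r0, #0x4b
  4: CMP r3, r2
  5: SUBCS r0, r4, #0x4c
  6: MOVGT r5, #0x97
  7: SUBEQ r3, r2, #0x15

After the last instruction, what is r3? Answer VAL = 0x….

VAL = 0x1a

0: ✓ CMP  NZCV=1010
1: ✓ SUBCS  r3←0x1a
2: ✓ SUBNE  r5←0xcc
3: ✓ MOVLE  r0←0x4b
4: ✓ CMP  NZCV=0000
5: · SUBCS
6: ✓ MOVGT  r5←0x97
7: · SUBEQ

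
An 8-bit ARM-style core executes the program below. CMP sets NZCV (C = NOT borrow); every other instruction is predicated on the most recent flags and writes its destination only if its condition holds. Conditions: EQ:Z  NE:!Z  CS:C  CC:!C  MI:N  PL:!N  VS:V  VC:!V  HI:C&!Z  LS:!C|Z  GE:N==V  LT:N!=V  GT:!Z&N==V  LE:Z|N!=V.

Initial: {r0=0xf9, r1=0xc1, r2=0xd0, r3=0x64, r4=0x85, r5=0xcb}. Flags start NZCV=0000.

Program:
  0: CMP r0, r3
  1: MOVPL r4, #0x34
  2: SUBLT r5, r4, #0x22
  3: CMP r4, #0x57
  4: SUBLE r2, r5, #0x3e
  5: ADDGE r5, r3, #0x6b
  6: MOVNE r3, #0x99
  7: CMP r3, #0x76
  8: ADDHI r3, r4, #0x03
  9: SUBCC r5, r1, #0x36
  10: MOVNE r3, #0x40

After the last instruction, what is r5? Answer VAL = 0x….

[0] flags=1010 → (cmp)
[1] flags=1010 PL?F → skip
[2] flags=1010 LT?T → r5=0x63
[3] flags=0011 → (cmp)
[4] flags=0011 LE?T → r2=0x25
[5] flags=0011 GE?F → skip
[6] flags=0011 NE?T → r3=0x99
[7] flags=0011 → (cmp)
[8] flags=0011 HI?T → r3=0x88
[9] flags=0011 CC?F → skip
[10] flags=0011 NE?T → r3=0x40

VAL = 0x63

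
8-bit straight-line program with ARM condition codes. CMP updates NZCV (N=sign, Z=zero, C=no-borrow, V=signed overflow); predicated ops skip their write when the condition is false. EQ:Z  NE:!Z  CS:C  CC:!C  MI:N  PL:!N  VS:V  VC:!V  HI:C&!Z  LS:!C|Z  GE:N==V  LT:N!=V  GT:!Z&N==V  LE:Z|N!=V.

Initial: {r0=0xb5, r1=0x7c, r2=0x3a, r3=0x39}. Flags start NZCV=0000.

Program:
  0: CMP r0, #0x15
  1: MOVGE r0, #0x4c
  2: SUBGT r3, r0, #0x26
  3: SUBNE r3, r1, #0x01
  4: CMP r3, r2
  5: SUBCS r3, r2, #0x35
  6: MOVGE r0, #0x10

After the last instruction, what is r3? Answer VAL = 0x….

VAL = 0x05

0: ✓ CMP  NZCV=1010
1: · MOVGE
2: · SUBGT
3: ✓ SUBNE  r3←0x7b
4: ✓ CMP  NZCV=0010
5: ✓ SUBCS  r3←0x05
6: ✓ MOVGE  r0←0x10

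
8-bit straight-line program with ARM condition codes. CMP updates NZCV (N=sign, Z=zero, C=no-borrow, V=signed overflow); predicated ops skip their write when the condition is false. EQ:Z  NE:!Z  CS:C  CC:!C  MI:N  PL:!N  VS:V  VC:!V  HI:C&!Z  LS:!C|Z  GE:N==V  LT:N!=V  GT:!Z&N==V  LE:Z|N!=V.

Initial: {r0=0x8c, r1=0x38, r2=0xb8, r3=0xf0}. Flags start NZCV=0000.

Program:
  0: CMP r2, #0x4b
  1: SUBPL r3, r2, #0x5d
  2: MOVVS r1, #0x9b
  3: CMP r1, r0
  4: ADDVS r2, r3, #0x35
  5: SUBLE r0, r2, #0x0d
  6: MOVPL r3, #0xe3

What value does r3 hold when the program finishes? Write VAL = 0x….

[0] flags=0011 → (cmp)
[1] flags=0011 PL?T → r3=0x5b
[2] flags=0011 VS?T → r1=0x9b
[3] flags=0010 → (cmp)
[4] flags=0010 VS?F → skip
[5] flags=0010 LE?F → skip
[6] flags=0010 PL?T → r3=0xe3

VAL = 0xe3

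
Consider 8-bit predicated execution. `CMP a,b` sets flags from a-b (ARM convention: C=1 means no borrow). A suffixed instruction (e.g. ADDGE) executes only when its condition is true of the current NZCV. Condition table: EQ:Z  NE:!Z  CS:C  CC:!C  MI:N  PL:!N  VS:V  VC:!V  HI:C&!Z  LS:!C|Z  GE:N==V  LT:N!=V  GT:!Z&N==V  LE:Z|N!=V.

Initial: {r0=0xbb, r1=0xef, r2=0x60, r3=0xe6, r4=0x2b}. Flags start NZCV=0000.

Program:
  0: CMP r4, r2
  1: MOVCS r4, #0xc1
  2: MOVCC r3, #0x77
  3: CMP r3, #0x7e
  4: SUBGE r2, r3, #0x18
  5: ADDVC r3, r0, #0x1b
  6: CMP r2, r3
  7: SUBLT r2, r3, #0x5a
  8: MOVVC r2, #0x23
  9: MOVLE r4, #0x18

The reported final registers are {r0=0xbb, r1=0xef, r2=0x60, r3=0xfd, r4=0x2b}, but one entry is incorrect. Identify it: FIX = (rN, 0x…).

FIX = (r3, 0xd6)

0: ✓ CMP  NZCV=1000
1: · MOVCS
2: ✓ MOVCC  r3←0x77
3: ✓ CMP  NZCV=1000
4: · SUBGE
5: ✓ ADDVC  r3←0xd6
6: ✓ CMP  NZCV=1001
7: · SUBLT
8: · MOVVC
9: · MOVLE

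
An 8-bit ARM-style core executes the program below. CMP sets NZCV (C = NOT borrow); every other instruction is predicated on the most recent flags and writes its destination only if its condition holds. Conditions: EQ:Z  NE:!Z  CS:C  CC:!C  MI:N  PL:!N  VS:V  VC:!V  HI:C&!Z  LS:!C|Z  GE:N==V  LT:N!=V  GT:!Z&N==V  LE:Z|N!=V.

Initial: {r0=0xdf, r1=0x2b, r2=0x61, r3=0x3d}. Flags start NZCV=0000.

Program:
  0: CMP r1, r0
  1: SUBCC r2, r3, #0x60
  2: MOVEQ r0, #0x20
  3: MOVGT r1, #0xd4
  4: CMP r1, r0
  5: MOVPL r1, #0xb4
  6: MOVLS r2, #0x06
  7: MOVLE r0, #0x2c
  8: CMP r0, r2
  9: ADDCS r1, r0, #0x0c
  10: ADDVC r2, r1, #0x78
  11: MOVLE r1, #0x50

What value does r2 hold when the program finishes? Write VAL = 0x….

0: ✓ CMP  NZCV=0000
1: ✓ SUBCC  r2←0xdd
2: · MOVEQ
3: ✓ MOVGT  r1←0xd4
4: ✓ CMP  NZCV=1000
5: · MOVPL
6: ✓ MOVLS  r2←0x06
7: ✓ MOVLE  r0←0x2c
8: ✓ CMP  NZCV=0010
9: ✓ ADDCS  r1←0x38
10: ✓ ADDVC  r2←0xb0
11: · MOVLE

VAL = 0xb0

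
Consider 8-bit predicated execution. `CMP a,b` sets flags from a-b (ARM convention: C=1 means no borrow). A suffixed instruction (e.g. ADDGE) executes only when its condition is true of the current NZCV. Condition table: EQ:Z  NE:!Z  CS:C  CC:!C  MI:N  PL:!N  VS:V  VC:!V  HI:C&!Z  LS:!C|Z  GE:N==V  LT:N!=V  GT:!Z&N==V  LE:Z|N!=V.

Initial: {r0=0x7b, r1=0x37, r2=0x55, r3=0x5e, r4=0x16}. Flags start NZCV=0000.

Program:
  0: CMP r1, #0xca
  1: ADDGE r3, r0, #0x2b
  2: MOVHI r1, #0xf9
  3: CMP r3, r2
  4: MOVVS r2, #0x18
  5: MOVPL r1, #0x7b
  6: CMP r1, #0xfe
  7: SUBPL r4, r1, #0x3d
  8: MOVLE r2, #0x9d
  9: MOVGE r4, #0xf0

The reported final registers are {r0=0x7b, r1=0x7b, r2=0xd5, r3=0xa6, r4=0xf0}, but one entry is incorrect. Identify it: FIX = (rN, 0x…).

FIX = (r2, 0x18)

[0] flags=0000 → (cmp)
[1] flags=0000 GE?T → r3=0xa6
[2] flags=0000 HI?F → skip
[3] flags=0011 → (cmp)
[4] flags=0011 VS?T → r2=0x18
[5] flags=0011 PL?T → r1=0x7b
[6] flags=0000 → (cmp)
[7] flags=0000 PL?T → r4=0x3e
[8] flags=0000 LE?F → skip
[9] flags=0000 GE?T → r4=0xf0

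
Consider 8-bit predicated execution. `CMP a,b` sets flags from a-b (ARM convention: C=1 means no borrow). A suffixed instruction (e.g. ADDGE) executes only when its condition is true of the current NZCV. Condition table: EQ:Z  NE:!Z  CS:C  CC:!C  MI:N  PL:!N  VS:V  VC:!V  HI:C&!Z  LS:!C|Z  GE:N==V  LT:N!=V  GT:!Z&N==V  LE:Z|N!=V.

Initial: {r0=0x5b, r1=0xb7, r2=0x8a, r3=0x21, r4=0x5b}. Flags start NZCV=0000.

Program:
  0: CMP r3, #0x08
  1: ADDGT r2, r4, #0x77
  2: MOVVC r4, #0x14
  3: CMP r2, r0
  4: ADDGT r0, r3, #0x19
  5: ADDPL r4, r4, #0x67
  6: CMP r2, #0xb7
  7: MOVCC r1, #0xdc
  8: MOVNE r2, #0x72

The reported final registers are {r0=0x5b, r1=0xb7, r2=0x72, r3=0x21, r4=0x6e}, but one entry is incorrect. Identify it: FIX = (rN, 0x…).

FIX = (r4, 0x7b)

[0] flags=0010 → (cmp)
[1] flags=0010 GT?T → r2=0xd2
[2] flags=0010 VC?T → r4=0x14
[3] flags=0011 → (cmp)
[4] flags=0011 GT?F → skip
[5] flags=0011 PL?T → r4=0x7b
[6] flags=0010 → (cmp)
[7] flags=0010 CC?F → skip
[8] flags=0010 NE?T → r2=0x72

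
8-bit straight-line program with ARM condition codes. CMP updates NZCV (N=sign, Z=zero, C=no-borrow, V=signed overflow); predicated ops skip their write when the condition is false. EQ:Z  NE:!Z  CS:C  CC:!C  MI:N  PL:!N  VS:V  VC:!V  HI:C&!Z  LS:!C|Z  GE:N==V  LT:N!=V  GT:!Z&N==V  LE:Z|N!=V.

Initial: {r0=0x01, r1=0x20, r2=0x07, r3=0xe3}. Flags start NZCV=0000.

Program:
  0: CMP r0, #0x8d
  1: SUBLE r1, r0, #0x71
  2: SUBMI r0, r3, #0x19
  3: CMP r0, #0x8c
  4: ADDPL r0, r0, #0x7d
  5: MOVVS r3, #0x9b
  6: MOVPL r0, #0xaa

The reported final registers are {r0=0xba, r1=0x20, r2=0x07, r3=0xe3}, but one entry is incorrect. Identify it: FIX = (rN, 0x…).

FIX = (r0, 0xaa)

[0] flags=0000 → (cmp)
[1] flags=0000 LE?F → skip
[2] flags=0000 MI?F → skip
[3] flags=0000 → (cmp)
[4] flags=0000 PL?T → r0=0x7e
[5] flags=0000 VS?F → skip
[6] flags=0000 PL?T → r0=0xaa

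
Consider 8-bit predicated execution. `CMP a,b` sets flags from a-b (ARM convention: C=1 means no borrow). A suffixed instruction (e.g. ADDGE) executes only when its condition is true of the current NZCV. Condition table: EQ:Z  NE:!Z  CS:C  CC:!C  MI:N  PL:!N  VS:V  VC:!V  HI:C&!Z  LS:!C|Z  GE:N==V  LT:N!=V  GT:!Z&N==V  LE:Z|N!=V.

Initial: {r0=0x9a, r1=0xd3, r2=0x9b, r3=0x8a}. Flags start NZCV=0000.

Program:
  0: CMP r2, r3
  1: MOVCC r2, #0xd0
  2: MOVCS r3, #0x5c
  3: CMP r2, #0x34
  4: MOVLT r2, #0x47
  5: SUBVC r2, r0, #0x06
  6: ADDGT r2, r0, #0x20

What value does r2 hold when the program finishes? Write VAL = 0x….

VAL = 0x47

[0] flags=0010 → (cmp)
[1] flags=0010 CC?F → skip
[2] flags=0010 CS?T → r3=0x5c
[3] flags=0011 → (cmp)
[4] flags=0011 LT?T → r2=0x47
[5] flags=0011 VC?F → skip
[6] flags=0011 GT?F → skip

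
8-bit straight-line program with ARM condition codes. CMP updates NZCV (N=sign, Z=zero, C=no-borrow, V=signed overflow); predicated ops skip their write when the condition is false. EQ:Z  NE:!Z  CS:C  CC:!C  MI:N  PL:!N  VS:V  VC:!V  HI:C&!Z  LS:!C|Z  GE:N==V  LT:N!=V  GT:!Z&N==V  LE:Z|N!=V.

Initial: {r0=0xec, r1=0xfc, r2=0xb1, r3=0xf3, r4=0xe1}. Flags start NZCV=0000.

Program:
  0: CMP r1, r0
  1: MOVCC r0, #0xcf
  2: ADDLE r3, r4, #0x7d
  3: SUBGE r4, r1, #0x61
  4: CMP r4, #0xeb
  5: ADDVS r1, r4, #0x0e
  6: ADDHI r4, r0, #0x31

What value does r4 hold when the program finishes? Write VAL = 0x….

0: ✓ CMP  NZCV=0010
1: · MOVCC
2: · ADDLE
3: ✓ SUBGE  r4←0x9b
4: ✓ CMP  NZCV=1000
5: · ADDVS
6: · ADDHI

VAL = 0x9b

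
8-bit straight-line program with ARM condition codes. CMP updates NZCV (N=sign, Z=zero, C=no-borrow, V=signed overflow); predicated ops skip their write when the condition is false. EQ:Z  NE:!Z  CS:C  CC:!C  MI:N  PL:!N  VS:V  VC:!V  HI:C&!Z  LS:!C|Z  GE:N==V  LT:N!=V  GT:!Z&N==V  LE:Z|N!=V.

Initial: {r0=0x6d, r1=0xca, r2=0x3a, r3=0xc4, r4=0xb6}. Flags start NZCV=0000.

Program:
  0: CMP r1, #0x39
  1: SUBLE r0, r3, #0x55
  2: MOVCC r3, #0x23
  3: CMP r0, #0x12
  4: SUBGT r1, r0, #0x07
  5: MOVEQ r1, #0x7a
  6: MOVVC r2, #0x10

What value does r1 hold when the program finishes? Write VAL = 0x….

[0] flags=1010 → (cmp)
[1] flags=1010 LE?T → r0=0x6f
[2] flags=1010 CC?F → skip
[3] flags=0010 → (cmp)
[4] flags=0010 GT?T → r1=0x68
[5] flags=0010 EQ?F → skip
[6] flags=0010 VC?T → r2=0x10

VAL = 0x68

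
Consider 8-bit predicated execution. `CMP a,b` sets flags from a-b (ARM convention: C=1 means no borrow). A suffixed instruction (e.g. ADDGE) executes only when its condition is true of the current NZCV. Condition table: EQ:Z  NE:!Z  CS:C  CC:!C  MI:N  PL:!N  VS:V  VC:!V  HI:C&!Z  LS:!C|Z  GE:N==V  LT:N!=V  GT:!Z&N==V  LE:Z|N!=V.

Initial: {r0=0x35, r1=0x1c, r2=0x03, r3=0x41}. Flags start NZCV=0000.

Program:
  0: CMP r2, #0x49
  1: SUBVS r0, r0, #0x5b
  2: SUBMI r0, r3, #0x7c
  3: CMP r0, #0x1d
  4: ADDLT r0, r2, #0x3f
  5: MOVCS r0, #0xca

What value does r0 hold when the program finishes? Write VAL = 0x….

VAL = 0xca

[0] flags=1000 → (cmp)
[1] flags=1000 VS?F → skip
[2] flags=1000 MI?T → r0=0xc5
[3] flags=1010 → (cmp)
[4] flags=1010 LT?T → r0=0x42
[5] flags=1010 CS?T → r0=0xca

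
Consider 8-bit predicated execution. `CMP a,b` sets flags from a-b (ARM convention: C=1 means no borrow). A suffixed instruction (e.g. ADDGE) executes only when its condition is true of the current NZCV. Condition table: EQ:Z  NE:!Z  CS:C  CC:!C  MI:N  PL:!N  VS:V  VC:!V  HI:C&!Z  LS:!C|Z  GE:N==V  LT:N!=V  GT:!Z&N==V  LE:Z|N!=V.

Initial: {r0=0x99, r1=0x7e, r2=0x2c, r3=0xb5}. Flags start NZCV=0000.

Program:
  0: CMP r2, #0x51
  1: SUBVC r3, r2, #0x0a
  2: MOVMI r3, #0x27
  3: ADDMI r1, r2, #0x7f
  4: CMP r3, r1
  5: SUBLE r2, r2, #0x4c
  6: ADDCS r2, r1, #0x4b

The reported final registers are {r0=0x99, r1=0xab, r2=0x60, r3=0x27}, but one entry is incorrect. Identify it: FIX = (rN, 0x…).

[0] flags=1000 → (cmp)
[1] flags=1000 VC?T → r3=0x22
[2] flags=1000 MI?T → r3=0x27
[3] flags=1000 MI?T → r1=0xab
[4] flags=0000 → (cmp)
[5] flags=0000 LE?F → skip
[6] flags=0000 CS?F → skip

FIX = (r2, 0x2c)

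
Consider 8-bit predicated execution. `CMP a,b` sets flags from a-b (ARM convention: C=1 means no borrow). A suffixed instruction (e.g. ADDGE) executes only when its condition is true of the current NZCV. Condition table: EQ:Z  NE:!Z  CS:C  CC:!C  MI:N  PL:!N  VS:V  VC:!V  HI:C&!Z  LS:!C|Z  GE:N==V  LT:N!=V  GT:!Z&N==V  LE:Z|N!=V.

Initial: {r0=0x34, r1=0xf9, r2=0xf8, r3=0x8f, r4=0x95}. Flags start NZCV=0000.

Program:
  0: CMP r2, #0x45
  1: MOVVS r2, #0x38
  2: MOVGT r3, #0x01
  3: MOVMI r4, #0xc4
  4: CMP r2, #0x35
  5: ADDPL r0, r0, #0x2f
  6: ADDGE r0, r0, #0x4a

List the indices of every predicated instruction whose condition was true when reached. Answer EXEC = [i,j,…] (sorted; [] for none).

EXEC = [3]

[0] flags=1010 → (cmp)
[1] flags=1010 VS?F → skip
[2] flags=1010 GT?F → skip
[3] flags=1010 MI?T → r4=0xc4
[4] flags=1010 → (cmp)
[5] flags=1010 PL?F → skip
[6] flags=1010 GE?F → skip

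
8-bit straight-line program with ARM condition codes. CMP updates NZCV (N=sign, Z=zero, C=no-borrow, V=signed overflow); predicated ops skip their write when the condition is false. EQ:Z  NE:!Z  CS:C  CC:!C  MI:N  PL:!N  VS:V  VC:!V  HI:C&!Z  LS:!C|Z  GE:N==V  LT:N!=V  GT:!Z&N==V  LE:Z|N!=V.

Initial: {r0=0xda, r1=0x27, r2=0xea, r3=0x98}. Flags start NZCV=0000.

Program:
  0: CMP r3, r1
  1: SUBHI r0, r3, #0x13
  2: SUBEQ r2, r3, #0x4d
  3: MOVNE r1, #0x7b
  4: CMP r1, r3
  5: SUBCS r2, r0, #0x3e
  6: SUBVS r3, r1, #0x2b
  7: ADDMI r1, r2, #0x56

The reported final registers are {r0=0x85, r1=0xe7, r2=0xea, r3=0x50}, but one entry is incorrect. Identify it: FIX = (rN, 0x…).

FIX = (r1, 0x40)

[0] flags=0011 → (cmp)
[1] flags=0011 HI?T → r0=0x85
[2] flags=0011 EQ?F → skip
[3] flags=0011 NE?T → r1=0x7b
[4] flags=1001 → (cmp)
[5] flags=1001 CS?F → skip
[6] flags=1001 VS?T → r3=0x50
[7] flags=1001 MI?T → r1=0x40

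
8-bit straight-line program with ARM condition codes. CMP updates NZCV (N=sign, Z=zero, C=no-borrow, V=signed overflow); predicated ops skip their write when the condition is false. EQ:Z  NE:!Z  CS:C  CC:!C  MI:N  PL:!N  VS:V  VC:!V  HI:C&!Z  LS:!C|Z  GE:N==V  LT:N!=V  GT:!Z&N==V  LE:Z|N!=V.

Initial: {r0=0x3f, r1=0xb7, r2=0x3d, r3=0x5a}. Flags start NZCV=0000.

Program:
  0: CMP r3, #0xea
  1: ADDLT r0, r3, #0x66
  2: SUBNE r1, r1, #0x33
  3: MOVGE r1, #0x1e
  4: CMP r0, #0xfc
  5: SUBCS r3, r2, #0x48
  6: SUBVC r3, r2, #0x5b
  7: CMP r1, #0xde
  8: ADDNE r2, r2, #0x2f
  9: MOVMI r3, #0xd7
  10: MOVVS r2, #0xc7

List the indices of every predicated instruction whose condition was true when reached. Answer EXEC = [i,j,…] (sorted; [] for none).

[0] flags=0000 → (cmp)
[1] flags=0000 LT?F → skip
[2] flags=0000 NE?T → r1=0x84
[3] flags=0000 GE?T → r1=0x1e
[4] flags=0000 → (cmp)
[5] flags=0000 CS?F → skip
[6] flags=0000 VC?T → r3=0xe2
[7] flags=0000 → (cmp)
[8] flags=0000 NE?T → r2=0x6c
[9] flags=0000 MI?F → skip
[10] flags=0000 VS?F → skip

EXEC = [2,3,6,8]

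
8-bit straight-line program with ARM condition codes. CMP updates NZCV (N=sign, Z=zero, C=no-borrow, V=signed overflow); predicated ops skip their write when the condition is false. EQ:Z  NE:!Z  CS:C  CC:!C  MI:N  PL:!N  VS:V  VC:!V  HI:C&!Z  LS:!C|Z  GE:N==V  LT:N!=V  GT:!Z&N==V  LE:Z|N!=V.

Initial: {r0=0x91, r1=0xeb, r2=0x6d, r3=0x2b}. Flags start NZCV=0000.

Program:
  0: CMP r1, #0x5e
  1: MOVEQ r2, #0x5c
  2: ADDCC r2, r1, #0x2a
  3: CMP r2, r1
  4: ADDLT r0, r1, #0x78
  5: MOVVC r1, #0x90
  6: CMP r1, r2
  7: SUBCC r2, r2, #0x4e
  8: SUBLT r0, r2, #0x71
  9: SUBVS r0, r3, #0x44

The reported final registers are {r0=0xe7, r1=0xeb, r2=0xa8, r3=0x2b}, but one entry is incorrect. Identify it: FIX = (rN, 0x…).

FIX = (r2, 0x6d)

0: ✓ CMP  NZCV=1010
1: · MOVEQ
2: · ADDCC
3: ✓ CMP  NZCV=1001
4: · ADDLT
5: · MOVVC
6: ✓ CMP  NZCV=0011
7: · SUBCC
8: ✓ SUBLT  r0←0xfc
9: ✓ SUBVS  r0←0xe7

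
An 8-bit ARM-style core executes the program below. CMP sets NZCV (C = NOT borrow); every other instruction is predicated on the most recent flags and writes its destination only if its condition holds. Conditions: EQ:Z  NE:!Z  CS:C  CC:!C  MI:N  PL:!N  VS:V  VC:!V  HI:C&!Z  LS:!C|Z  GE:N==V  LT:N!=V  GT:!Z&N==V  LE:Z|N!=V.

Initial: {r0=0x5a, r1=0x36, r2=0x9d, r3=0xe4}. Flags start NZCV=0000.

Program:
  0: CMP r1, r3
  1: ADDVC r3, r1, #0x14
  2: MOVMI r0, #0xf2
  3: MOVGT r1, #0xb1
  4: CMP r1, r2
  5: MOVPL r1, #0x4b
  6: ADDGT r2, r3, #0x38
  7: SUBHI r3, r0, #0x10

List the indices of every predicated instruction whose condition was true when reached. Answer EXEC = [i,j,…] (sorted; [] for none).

EXEC = [1,3,5,6,7]

[0] flags=0000 → (cmp)
[1] flags=0000 VC?T → r3=0x4a
[2] flags=0000 MI?F → skip
[3] flags=0000 GT?T → r1=0xb1
[4] flags=0010 → (cmp)
[5] flags=0010 PL?T → r1=0x4b
[6] flags=0010 GT?T → r2=0x82
[7] flags=0010 HI?T → r3=0x4a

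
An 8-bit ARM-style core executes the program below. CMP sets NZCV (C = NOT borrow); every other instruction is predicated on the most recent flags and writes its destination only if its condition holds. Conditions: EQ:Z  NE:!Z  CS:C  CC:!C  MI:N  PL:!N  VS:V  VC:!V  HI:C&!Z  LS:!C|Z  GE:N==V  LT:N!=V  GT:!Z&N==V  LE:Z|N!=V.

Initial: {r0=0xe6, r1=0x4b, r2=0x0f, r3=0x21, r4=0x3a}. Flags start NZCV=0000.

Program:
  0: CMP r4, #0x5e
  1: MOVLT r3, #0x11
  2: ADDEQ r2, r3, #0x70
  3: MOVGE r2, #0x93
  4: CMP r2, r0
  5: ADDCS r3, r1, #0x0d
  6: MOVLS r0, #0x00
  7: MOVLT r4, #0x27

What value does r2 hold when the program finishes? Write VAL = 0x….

0: ✓ CMP  NZCV=1000
1: ✓ MOVLT  r3←0x11
2: · ADDEQ
3: · MOVGE
4: ✓ CMP  NZCV=0000
5: · ADDCS
6: ✓ MOVLS  r0←0x00
7: · MOVLT

VAL = 0x0f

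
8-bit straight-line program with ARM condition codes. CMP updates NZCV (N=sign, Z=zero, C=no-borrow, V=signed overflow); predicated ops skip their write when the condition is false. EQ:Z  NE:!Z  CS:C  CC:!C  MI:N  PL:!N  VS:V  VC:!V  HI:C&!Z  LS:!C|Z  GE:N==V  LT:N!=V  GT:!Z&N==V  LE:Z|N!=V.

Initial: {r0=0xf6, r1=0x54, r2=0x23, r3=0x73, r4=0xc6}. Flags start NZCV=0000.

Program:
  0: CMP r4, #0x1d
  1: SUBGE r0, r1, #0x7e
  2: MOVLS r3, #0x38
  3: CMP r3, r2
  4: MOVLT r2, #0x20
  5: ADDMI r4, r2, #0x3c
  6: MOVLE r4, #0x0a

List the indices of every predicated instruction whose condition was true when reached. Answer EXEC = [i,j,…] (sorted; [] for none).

EXEC = []

[0] flags=1010 → (cmp)
[1] flags=1010 GE?F → skip
[2] flags=1010 LS?F → skip
[3] flags=0010 → (cmp)
[4] flags=0010 LT?F → skip
[5] flags=0010 MI?F → skip
[6] flags=0010 LE?F → skip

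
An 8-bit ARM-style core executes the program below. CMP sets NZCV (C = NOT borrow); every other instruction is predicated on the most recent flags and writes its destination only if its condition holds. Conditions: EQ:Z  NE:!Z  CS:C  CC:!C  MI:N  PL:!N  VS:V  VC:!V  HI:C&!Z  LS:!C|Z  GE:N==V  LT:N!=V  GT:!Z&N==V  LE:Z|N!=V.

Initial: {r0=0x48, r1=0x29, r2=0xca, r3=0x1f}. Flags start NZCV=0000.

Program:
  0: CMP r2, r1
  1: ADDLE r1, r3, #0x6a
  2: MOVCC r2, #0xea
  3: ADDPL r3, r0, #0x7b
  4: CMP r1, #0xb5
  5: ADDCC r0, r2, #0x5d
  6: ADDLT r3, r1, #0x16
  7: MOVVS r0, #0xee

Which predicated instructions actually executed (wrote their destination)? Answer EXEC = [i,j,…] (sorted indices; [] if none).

[0] flags=1010 → (cmp)
[1] flags=1010 LE?T → r1=0x89
[2] flags=1010 CC?F → skip
[3] flags=1010 PL?F → skip
[4] flags=1000 → (cmp)
[5] flags=1000 CC?T → r0=0x27
[6] flags=1000 LT?T → r3=0x9f
[7] flags=1000 VS?F → skip

EXEC = [1,5,6]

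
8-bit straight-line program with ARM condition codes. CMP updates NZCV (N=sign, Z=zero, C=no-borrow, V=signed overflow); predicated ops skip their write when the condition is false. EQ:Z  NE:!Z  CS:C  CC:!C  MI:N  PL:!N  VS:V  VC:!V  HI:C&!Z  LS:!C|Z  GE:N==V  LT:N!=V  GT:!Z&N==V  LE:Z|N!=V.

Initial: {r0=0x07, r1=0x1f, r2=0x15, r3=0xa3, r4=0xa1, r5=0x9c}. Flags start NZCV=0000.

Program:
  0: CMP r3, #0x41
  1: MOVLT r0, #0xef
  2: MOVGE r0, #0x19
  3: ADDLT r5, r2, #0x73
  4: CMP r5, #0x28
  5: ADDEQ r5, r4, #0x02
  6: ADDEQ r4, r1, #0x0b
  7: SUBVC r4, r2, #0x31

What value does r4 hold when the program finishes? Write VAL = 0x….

0: ✓ CMP  NZCV=0011
1: ✓ MOVLT  r0←0xef
2: · MOVGE
3: ✓ ADDLT  r5←0x88
4: ✓ CMP  NZCV=0011
5: · ADDEQ
6: · ADDEQ
7: · SUBVC

VAL = 0xa1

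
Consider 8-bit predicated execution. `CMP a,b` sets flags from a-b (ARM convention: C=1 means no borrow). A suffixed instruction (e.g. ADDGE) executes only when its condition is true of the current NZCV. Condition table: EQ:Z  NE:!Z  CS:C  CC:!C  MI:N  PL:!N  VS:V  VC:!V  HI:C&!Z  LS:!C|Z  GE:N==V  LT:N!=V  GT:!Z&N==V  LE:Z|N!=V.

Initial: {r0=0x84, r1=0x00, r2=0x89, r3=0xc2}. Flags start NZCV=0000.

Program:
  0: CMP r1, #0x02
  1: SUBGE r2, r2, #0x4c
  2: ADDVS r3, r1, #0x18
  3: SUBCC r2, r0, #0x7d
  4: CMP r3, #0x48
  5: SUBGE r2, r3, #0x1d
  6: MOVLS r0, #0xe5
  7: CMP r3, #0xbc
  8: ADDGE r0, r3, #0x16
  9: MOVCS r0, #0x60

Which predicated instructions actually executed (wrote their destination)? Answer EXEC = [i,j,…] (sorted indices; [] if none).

EXEC = [3,8,9]

0: ✓ CMP  NZCV=1000
1: · SUBGE
2: · ADDVS
3: ✓ SUBCC  r2←0x07
4: ✓ CMP  NZCV=0011
5: · SUBGE
6: · MOVLS
7: ✓ CMP  NZCV=0010
8: ✓ ADDGE  r0←0xd8
9: ✓ MOVCS  r0←0x60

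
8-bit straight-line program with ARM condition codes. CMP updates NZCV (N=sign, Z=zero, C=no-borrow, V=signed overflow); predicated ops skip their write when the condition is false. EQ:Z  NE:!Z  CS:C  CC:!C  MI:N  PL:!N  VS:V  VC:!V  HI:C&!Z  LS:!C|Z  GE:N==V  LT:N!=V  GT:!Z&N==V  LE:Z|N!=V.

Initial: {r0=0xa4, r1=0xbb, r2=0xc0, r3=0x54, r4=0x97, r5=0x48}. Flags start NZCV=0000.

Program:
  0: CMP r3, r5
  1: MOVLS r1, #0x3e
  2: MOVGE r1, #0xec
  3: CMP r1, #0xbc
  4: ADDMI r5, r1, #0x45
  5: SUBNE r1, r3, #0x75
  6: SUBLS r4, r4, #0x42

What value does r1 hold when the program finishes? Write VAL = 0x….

0: ✓ CMP  NZCV=0010
1: · MOVLS
2: ✓ MOVGE  r1←0xec
3: ✓ CMP  NZCV=0010
4: · ADDMI
5: ✓ SUBNE  r1←0xdf
6: · SUBLS

VAL = 0xdf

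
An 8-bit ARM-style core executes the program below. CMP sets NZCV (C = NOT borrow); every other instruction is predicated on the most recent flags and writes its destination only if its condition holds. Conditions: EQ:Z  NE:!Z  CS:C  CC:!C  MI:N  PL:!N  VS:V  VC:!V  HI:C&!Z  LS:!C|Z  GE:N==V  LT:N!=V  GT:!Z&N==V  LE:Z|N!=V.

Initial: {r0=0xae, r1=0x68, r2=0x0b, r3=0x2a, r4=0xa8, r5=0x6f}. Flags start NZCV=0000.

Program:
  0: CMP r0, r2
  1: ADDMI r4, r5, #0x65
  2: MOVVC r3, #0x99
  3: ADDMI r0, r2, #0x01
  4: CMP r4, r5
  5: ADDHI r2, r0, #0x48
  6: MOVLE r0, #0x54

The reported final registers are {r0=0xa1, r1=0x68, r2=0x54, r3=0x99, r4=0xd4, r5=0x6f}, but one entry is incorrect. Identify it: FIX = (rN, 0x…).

FIX = (r0, 0x54)

0: ✓ CMP  NZCV=1010
1: ✓ ADDMI  r4←0xd4
2: ✓ MOVVC  r3←0x99
3: ✓ ADDMI  r0←0x0c
4: ✓ CMP  NZCV=0011
5: ✓ ADDHI  r2←0x54
6: ✓ MOVLE  r0←0x54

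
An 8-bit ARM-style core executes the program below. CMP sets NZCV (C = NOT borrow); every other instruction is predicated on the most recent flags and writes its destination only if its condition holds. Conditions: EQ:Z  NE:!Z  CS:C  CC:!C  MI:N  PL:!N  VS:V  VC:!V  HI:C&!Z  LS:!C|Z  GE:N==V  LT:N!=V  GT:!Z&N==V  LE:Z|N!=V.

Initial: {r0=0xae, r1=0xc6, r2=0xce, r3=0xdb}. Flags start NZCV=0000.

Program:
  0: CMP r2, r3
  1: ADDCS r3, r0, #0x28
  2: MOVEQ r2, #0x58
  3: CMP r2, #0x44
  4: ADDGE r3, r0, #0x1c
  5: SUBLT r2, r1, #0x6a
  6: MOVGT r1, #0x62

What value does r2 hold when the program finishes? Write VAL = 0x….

VAL = 0x5c

[0] flags=1000 → (cmp)
[1] flags=1000 CS?F → skip
[2] flags=1000 EQ?F → skip
[3] flags=1010 → (cmp)
[4] flags=1010 GE?F → skip
[5] flags=1010 LT?T → r2=0x5c
[6] flags=1010 GT?F → skip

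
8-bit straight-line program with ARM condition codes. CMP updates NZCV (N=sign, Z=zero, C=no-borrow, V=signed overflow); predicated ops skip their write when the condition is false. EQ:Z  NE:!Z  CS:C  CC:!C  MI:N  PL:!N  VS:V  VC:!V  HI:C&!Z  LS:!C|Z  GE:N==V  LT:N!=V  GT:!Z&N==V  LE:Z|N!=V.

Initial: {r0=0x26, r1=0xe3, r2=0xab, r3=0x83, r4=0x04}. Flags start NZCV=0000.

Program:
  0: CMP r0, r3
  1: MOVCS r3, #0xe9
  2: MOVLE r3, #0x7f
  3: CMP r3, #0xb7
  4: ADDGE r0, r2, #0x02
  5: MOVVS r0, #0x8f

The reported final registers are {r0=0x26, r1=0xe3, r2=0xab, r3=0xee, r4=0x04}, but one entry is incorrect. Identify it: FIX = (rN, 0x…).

[0] flags=1001 → (cmp)
[1] flags=1001 CS?F → skip
[2] flags=1001 LE?F → skip
[3] flags=1000 → (cmp)
[4] flags=1000 GE?F → skip
[5] flags=1000 VS?F → skip

FIX = (r3, 0x83)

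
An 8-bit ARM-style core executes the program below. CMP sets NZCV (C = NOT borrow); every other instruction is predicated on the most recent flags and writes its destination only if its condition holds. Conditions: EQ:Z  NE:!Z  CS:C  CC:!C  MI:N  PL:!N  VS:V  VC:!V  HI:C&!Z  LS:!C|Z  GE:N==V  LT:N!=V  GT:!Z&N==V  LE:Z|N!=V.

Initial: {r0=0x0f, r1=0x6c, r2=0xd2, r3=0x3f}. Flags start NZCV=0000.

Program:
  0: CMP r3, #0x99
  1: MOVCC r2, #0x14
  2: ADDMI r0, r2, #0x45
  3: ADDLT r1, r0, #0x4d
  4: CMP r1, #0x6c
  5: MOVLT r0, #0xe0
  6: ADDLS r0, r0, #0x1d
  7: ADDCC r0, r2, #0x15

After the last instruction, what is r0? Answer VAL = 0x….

VAL = 0x76

0: ✓ CMP  NZCV=1001
1: ✓ MOVCC  r2←0x14
2: ✓ ADDMI  r0←0x59
3: · ADDLT
4: ✓ CMP  NZCV=0110
5: · MOVLT
6: ✓ ADDLS  r0←0x76
7: · ADDCC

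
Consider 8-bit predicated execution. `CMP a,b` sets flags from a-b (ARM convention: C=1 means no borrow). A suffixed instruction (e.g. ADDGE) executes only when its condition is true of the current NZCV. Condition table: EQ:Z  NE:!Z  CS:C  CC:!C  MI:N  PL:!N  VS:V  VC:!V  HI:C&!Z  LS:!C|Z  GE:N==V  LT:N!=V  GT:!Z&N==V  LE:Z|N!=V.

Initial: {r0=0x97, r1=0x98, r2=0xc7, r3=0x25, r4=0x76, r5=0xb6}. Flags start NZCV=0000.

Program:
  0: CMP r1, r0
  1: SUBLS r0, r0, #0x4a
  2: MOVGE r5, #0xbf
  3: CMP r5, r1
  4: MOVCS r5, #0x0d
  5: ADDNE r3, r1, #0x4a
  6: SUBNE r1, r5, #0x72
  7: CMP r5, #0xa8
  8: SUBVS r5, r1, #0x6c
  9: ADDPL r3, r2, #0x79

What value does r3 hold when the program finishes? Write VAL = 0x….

VAL = 0x40

[0] flags=0010 → (cmp)
[1] flags=0010 LS?F → skip
[2] flags=0010 GE?T → r5=0xbf
[3] flags=0010 → (cmp)
[4] flags=0010 CS?T → r5=0x0d
[5] flags=0010 NE?T → r3=0xe2
[6] flags=0010 NE?T → r1=0x9b
[7] flags=0000 → (cmp)
[8] flags=0000 VS?F → skip
[9] flags=0000 PL?T → r3=0x40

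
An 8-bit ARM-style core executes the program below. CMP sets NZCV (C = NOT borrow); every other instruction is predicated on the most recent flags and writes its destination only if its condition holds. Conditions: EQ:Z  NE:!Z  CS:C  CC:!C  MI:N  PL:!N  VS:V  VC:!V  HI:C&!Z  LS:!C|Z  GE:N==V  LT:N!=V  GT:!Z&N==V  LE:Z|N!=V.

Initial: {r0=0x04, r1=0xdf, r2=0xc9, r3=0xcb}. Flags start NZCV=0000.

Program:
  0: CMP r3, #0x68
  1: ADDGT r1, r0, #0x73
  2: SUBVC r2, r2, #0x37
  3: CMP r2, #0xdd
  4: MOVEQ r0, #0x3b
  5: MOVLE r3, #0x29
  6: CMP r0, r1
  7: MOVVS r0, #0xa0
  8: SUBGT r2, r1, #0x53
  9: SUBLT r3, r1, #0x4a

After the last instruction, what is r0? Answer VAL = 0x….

0: ✓ CMP  NZCV=0011
1: · ADDGT
2: · SUBVC
3: ✓ CMP  NZCV=1000
4: · MOVEQ
5: ✓ MOVLE  r3←0x29
6: ✓ CMP  NZCV=0000
7: · MOVVS
8: ✓ SUBGT  r2←0x8c
9: · SUBLT

VAL = 0x04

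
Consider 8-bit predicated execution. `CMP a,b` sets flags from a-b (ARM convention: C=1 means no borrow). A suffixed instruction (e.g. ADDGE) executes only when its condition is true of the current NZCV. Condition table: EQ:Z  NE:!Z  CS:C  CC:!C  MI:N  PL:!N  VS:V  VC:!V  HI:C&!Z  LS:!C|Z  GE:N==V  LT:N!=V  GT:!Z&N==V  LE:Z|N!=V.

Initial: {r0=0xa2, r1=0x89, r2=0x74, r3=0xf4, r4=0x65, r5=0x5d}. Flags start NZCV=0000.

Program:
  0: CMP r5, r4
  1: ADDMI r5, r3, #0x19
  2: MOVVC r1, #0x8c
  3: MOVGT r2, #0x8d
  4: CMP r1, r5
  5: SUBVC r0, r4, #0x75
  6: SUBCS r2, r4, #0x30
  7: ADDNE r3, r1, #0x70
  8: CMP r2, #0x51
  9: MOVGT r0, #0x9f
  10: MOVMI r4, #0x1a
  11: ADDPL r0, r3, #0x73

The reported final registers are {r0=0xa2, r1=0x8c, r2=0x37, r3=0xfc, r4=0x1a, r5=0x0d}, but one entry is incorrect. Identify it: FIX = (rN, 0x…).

FIX = (r2, 0x35)

[0] flags=1000 → (cmp)
[1] flags=1000 MI?T → r5=0x0d
[2] flags=1000 VC?T → r1=0x8c
[3] flags=1000 GT?F → skip
[4] flags=0011 → (cmp)
[5] flags=0011 VC?F → skip
[6] flags=0011 CS?T → r2=0x35
[7] flags=0011 NE?T → r3=0xfc
[8] flags=1000 → (cmp)
[9] flags=1000 GT?F → skip
[10] flags=1000 MI?T → r4=0x1a
[11] flags=1000 PL?F → skip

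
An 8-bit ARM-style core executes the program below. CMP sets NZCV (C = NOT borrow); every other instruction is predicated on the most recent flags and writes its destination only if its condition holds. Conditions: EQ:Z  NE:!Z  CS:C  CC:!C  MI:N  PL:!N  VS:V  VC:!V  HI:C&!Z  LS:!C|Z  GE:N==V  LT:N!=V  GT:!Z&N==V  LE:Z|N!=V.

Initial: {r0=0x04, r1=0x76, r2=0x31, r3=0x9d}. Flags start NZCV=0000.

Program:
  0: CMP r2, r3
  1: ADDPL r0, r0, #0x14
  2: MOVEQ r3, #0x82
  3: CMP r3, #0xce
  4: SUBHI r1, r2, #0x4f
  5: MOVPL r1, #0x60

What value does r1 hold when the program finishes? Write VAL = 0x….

VAL = 0x76

[0] flags=1001 → (cmp)
[1] flags=1001 PL?F → skip
[2] flags=1001 EQ?F → skip
[3] flags=1000 → (cmp)
[4] flags=1000 HI?F → skip
[5] flags=1000 PL?F → skip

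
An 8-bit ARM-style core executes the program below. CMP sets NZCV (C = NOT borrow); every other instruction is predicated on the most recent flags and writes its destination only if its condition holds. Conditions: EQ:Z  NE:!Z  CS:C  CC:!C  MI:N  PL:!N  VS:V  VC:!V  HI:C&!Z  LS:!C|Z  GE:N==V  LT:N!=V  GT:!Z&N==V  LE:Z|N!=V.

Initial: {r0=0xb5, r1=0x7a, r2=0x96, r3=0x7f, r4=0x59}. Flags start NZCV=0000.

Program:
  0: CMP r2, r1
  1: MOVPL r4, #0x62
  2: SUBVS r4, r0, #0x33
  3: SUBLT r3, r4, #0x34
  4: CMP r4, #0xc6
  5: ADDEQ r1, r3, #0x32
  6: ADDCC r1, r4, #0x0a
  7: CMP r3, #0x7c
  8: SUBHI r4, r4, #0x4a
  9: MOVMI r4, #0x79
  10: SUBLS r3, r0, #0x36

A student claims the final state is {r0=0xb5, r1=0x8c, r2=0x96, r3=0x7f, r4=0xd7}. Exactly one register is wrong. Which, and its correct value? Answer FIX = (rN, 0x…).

[0] flags=0011 → (cmp)
[1] flags=0011 PL?T → r4=0x62
[2] flags=0011 VS?T → r4=0x82
[3] flags=0011 LT?T → r3=0x4e
[4] flags=1000 → (cmp)
[5] flags=1000 EQ?F → skip
[6] flags=1000 CC?T → r1=0x8c
[7] flags=1000 → (cmp)
[8] flags=1000 HI?F → skip
[9] flags=1000 MI?T → r4=0x79
[10] flags=1000 LS?T → r3=0x7f

FIX = (r4, 0x79)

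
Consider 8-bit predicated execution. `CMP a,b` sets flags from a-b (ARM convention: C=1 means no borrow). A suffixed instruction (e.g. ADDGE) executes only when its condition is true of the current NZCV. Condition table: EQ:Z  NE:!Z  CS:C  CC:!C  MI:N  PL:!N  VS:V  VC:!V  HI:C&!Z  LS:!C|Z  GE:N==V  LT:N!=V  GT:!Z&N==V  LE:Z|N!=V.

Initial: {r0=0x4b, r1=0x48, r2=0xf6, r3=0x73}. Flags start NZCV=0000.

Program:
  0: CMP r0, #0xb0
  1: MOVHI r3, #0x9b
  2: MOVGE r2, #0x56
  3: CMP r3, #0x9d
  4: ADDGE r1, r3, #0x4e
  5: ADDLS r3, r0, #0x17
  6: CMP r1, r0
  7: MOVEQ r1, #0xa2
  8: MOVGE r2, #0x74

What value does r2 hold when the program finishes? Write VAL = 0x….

[0] flags=1001 → (cmp)
[1] flags=1001 HI?F → skip
[2] flags=1001 GE?T → r2=0x56
[3] flags=1001 → (cmp)
[4] flags=1001 GE?T → r1=0xc1
[5] flags=1001 LS?T → r3=0x62
[6] flags=0011 → (cmp)
[7] flags=0011 EQ?F → skip
[8] flags=0011 GE?F → skip

VAL = 0x56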